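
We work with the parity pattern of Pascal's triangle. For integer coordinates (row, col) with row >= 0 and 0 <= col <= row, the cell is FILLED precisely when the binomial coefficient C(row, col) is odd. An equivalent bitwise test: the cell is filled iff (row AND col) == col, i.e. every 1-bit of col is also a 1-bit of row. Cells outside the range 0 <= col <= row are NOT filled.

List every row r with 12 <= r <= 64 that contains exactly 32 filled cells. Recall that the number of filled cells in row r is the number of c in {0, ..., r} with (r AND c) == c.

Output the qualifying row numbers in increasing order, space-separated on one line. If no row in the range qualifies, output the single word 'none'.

Row r has 2^popcount(r) filled cells, so we need popcount(r) = log2(32) = 5.
Scan r = 12..64 and keep those with exactly 5 one-bits:
r=12=1100 popcount=2 -> skip
r=13=1101 popcount=3 -> skip
r=14=1110 popcount=3 -> skip
r=15=1111 popcount=4 -> skip
r=16=10000 popcount=1 -> skip
r=17=10001 popcount=2 -> skip
r=18=10010 popcount=2 -> skip
r=19=10011 popcount=3 -> skip
r=20=10100 popcount=2 -> skip
r=21=10101 popcount=3 -> skip
r=22=10110 popcount=3 -> skip
r=23=10111 popcount=4 -> skip
r=24=11000 popcount=2 -> skip
r=25=11001 popcount=3 -> skip
r=26=11010 popcount=3 -> skip
r=27=11011 popcount=4 -> skip
r=28=11100 popcount=3 -> skip
r=29=11101 popcount=4 -> skip
r=30=11110 popcount=4 -> skip
r=31=11111 popcount=5 -> KEEP
r=32=100000 popcount=1 -> skip
r=33=100001 popcount=2 -> skip
r=34=100010 popcount=2 -> skip
r=35=100011 popcount=3 -> skip
r=36=100100 popcount=2 -> skip
r=37=100101 popcount=3 -> skip
r=38=100110 popcount=3 -> skip
r=39=100111 popcount=4 -> skip
r=40=101000 popcount=2 -> skip
r=41=101001 popcount=3 -> skip
r=42=101010 popcount=3 -> skip
r=43=101011 popcount=4 -> skip
r=44=101100 popcount=3 -> skip
r=45=101101 popcount=4 -> skip
r=46=101110 popcount=4 -> skip
r=47=101111 popcount=5 -> KEEP
r=48=110000 popcount=2 -> skip
r=49=110001 popcount=3 -> skip
r=50=110010 popcount=3 -> skip
r=51=110011 popcount=4 -> skip
r=52=110100 popcount=3 -> skip
r=53=110101 popcount=4 -> skip
r=54=110110 popcount=4 -> skip
r=55=110111 popcount=5 -> KEEP
r=56=111000 popcount=3 -> skip
r=57=111001 popcount=4 -> skip
r=58=111010 popcount=4 -> skip
r=59=111011 popcount=5 -> KEEP
r=60=111100 popcount=4 -> skip
r=61=111101 popcount=5 -> KEEP
r=62=111110 popcount=5 -> KEEP
r=63=111111 popcount=6 -> skip
r=64=1000000 popcount=1 -> skip
Kept rows: 31 47 55 59 61 62

Answer: 31 47 55 59 61 62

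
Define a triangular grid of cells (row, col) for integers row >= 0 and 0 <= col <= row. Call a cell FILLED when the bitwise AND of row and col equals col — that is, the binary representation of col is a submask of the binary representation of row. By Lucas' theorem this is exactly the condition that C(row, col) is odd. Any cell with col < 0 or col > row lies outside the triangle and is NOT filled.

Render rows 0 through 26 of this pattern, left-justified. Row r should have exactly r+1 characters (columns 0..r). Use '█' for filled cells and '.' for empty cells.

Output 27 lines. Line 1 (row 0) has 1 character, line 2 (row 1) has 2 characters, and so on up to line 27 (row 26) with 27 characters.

Answer: █
██
█.█
████
█...█
██..██
█.█.█.█
████████
█.......█
██......██
█.█.....█.█
████....████
█...█...█...█
██..██..██..██
█.█.█.█.█.█.█.█
████████████████
█...............█
██..............██
█.█.............█.█
████............████
█...█...........█...█
██..██..........██..██
█.█.█.█.........█.█.█.█
████████........████████
█.......█.......█.......█
██......██......██......██
█.█.....█.█.....█.█.....█.█

Derivation:
r0=0: █
r1=1: ██
r2=10: █.█
r3=11: ████
r4=100: █...█
r5=101: ██..██
r6=110: █.█.█.█
r7=111: ████████
r8=1000: █.......█
r9=1001: ██......██
r10=1010: █.█.....█.█
r11=1011: ████....████
r12=1100: █...█...█...█
r13=1101: ██..██..██..██
r14=1110: █.█.█.█.█.█.█.█
r15=1111: ████████████████
r16=10000: █...............█
r17=10001: ██..............██
r18=10010: █.█.............█.█
r19=10011: ████............████
r20=10100: █...█...........█...█
r21=10101: ██..██..........██..██
r22=10110: █.█.█.█.........█.█.█.█
r23=10111: ████████........████████
r24=11000: █.......█.......█.......█
r25=11001: ██......██......██......██
r26=11010: █.█.....█.█.....█.█.....█.█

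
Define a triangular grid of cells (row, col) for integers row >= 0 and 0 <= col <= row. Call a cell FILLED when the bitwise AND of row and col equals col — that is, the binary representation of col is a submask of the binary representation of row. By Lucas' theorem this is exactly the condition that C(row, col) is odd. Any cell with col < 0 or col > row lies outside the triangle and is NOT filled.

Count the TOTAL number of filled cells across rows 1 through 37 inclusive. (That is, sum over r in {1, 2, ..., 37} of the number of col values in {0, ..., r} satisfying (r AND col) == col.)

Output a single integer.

r1=1 pc1: +2 =2
r2=10 pc1: +2 =4
r3=11 pc2: +4 =8
r4=100 pc1: +2 =10
r5=101 pc2: +4 =14
r6=110 pc2: +4 =18
r7=111 pc3: +8 =26
r8=1000 pc1: +2 =28
r9=1001 pc2: +4 =32
r10=1010 pc2: +4 =36
r11=1011 pc3: +8 =44
r12=1100 pc2: +4 =48
r13=1101 pc3: +8 =56
r14=1110 pc3: +8 =64
r15=1111 pc4: +16 =80
r16=10000 pc1: +2 =82
r17=10001 pc2: +4 =86
r18=10010 pc2: +4 =90
r19=10011 pc3: +8 =98
r20=10100 pc2: +4 =102
r21=10101 pc3: +8 =110
r22=10110 pc3: +8 =118
r23=10111 pc4: +16 =134
r24=11000 pc2: +4 =138
r25=11001 pc3: +8 =146
r26=11010 pc3: +8 =154
r27=11011 pc4: +16 =170
r28=11100 pc3: +8 =178
r29=11101 pc4: +16 =194
r30=11110 pc4: +16 =210
r31=11111 pc5: +32 =242
r32=100000 pc1: +2 =244
r33=100001 pc2: +4 =248
r34=100010 pc2: +4 =252
r35=100011 pc3: +8 =260
r36=100100 pc2: +4 =264
r37=100101 pc3: +8 =272

Answer: 272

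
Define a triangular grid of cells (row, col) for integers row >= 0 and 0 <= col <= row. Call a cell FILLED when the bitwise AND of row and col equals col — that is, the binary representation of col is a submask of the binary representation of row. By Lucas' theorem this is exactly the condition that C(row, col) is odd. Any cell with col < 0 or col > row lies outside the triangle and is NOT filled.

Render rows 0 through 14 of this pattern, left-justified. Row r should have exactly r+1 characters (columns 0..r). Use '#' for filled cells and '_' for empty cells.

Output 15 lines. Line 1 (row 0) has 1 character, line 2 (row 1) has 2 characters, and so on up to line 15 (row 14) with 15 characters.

Answer: #
##
#_#
####
#___#
##__##
#_#_#_#
########
#_______#
##______##
#_#_____#_#
####____####
#___#___#___#
##__##__##__##
#_#_#_#_#_#_#_#

Derivation:
r0=0: #
r1=1: ##
r2=10: #_#
r3=11: ####
r4=100: #___#
r5=101: ##__##
r6=110: #_#_#_#
r7=111: ########
r8=1000: #_______#
r9=1001: ##______##
r10=1010: #_#_____#_#
r11=1011: ####____####
r12=1100: #___#___#___#
r13=1101: ##__##__##__##
r14=1110: #_#_#_#_#_#_#_#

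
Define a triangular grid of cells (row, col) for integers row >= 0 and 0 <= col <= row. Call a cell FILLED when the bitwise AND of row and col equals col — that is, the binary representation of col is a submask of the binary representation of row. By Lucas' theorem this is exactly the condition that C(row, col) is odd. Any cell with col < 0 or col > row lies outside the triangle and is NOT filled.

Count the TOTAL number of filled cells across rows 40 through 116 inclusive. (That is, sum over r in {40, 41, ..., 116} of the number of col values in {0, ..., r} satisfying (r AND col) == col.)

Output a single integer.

Answer: 1330

Derivation:
r40=101000 pc2: +4 =4
r41=101001 pc3: +8 =12
r42=101010 pc3: +8 =20
r43=101011 pc4: +16 =36
r44=101100 pc3: +8 =44
r45=101101 pc4: +16 =60
r46=101110 pc4: +16 =76
r47=101111 pc5: +32 =108
r48=110000 pc2: +4 =112
r49=110001 pc3: +8 =120
r50=110010 pc3: +8 =128
r51=110011 pc4: +16 =144
r52=110100 pc3: +8 =152
r53=110101 pc4: +16 =168
r54=110110 pc4: +16 =184
r55=110111 pc5: +32 =216
r56=111000 pc3: +8 =224
r57=111001 pc4: +16 =240
r58=111010 pc4: +16 =256
r59=111011 pc5: +32 =288
r60=111100 pc4: +16 =304
r61=111101 pc5: +32 =336
r62=111110 pc5: +32 =368
r63=111111 pc6: +64 =432
r64=1000000 pc1: +2 =434
r65=1000001 pc2: +4 =438
r66=1000010 pc2: +4 =442
r67=1000011 pc3: +8 =450
r68=1000100 pc2: +4 =454
r69=1000101 pc3: +8 =462
r70=1000110 pc3: +8 =470
r71=1000111 pc4: +16 =486
r72=1001000 pc2: +4 =490
r73=1001001 pc3: +8 =498
r74=1001010 pc3: +8 =506
r75=1001011 pc4: +16 =522
r76=1001100 pc3: +8 =530
r77=1001101 pc4: +16 =546
r78=1001110 pc4: +16 =562
r79=1001111 pc5: +32 =594
r80=1010000 pc2: +4 =598
r81=1010001 pc3: +8 =606
r82=1010010 pc3: +8 =614
r83=1010011 pc4: +16 =630
r84=1010100 pc3: +8 =638
r85=1010101 pc4: +16 =654
r86=1010110 pc4: +16 =670
r87=1010111 pc5: +32 =702
r88=1011000 pc3: +8 =710
r89=1011001 pc4: +16 =726
r90=1011010 pc4: +16 =742
r91=1011011 pc5: +32 =774
r92=1011100 pc4: +16 =790
r93=1011101 pc5: +32 =822
r94=1011110 pc5: +32 =854
r95=1011111 pc6: +64 =918
r96=1100000 pc2: +4 =922
r97=1100001 pc3: +8 =930
r98=1100010 pc3: +8 =938
r99=1100011 pc4: +16 =954
r100=1100100 pc3: +8 =962
r101=1100101 pc4: +16 =978
r102=1100110 pc4: +16 =994
r103=1100111 pc5: +32 =1026
r104=1101000 pc3: +8 =1034
r105=1101001 pc4: +16 =1050
r106=1101010 pc4: +16 =1066
r107=1101011 pc5: +32 =1098
r108=1101100 pc4: +16 =1114
r109=1101101 pc5: +32 =1146
r110=1101110 pc5: +32 =1178
r111=1101111 pc6: +64 =1242
r112=1110000 pc3: +8 =1250
r113=1110001 pc4: +16 =1266
r114=1110010 pc4: +16 =1282
r115=1110011 pc5: +32 =1314
r116=1110100 pc4: +16 =1330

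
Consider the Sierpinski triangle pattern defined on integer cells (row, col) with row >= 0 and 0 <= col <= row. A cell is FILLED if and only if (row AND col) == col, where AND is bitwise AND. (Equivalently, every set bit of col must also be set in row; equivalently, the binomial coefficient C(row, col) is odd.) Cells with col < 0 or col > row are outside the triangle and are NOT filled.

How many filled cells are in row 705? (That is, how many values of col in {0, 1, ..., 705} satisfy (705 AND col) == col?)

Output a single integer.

Answer: 16

Derivation:
705 in binary = 1011000001
popcount(705) = number of 1-bits in 1011000001 = 4
A col c satisfies (705 AND c) == c iff every set bit of c is also set in 705; each of the 4 set bits of 705 can independently be on or off in c.
count = 2^4 = 16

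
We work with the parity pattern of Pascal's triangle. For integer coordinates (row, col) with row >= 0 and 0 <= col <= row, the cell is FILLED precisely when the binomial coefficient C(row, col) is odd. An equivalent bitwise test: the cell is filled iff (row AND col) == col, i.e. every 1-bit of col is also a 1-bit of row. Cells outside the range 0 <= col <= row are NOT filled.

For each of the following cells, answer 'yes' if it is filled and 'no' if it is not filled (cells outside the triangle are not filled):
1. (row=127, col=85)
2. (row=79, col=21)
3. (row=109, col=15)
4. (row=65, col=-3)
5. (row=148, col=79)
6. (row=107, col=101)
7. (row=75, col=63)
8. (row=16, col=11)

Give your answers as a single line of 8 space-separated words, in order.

Answer: yes no no no no no no no

Derivation:
(127,85): row=0b1111111, col=0b1010101, row AND col = 0b1010101 = 85; 85 == 85 -> filled
(79,21): row=0b1001111, col=0b10101, row AND col = 0b101 = 5; 5 != 21 -> empty
(109,15): row=0b1101101, col=0b1111, row AND col = 0b1101 = 13; 13 != 15 -> empty
(65,-3): col outside [0, 65] -> not filled
(148,79): row=0b10010100, col=0b1001111, row AND col = 0b100 = 4; 4 != 79 -> empty
(107,101): row=0b1101011, col=0b1100101, row AND col = 0b1100001 = 97; 97 != 101 -> empty
(75,63): row=0b1001011, col=0b111111, row AND col = 0b1011 = 11; 11 != 63 -> empty
(16,11): row=0b10000, col=0b1011, row AND col = 0b0 = 0; 0 != 11 -> empty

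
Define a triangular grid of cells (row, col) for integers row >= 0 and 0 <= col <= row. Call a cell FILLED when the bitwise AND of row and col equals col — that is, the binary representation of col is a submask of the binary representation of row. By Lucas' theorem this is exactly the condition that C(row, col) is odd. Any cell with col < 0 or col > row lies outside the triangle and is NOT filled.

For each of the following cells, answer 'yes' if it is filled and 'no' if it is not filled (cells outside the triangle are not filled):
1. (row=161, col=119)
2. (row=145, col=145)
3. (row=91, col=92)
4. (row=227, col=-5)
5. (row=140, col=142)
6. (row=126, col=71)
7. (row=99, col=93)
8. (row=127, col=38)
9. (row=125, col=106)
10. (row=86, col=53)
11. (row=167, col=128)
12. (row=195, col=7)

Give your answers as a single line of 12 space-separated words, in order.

(161,119): row=0b10100001, col=0b1110111, row AND col = 0b100001 = 33; 33 != 119 -> empty
(145,145): row=0b10010001, col=0b10010001, row AND col = 0b10010001 = 145; 145 == 145 -> filled
(91,92): col outside [0, 91] -> not filled
(227,-5): col outside [0, 227] -> not filled
(140,142): col outside [0, 140] -> not filled
(126,71): row=0b1111110, col=0b1000111, row AND col = 0b1000110 = 70; 70 != 71 -> empty
(99,93): row=0b1100011, col=0b1011101, row AND col = 0b1000001 = 65; 65 != 93 -> empty
(127,38): row=0b1111111, col=0b100110, row AND col = 0b100110 = 38; 38 == 38 -> filled
(125,106): row=0b1111101, col=0b1101010, row AND col = 0b1101000 = 104; 104 != 106 -> empty
(86,53): row=0b1010110, col=0b110101, row AND col = 0b10100 = 20; 20 != 53 -> empty
(167,128): row=0b10100111, col=0b10000000, row AND col = 0b10000000 = 128; 128 == 128 -> filled
(195,7): row=0b11000011, col=0b111, row AND col = 0b11 = 3; 3 != 7 -> empty

Answer: no yes no no no no no yes no no yes no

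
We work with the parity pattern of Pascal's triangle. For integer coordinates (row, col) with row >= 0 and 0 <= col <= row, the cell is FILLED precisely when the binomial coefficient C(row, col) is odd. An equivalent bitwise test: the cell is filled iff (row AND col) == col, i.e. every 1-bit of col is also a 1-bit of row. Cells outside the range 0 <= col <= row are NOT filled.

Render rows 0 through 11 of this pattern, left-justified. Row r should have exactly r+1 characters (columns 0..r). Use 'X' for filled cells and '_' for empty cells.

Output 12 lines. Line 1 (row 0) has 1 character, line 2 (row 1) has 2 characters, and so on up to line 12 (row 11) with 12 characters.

Answer: X
XX
X_X
XXXX
X___X
XX__XX
X_X_X_X
XXXXXXXX
X_______X
XX______XX
X_X_____X_X
XXXX____XXXX

Derivation:
r0=0: X
r1=1: XX
r2=10: X_X
r3=11: XXXX
r4=100: X___X
r5=101: XX__XX
r6=110: X_X_X_X
r7=111: XXXXXXXX
r8=1000: X_______X
r9=1001: XX______XX
r10=1010: X_X_____X_X
r11=1011: XXXX____XXXX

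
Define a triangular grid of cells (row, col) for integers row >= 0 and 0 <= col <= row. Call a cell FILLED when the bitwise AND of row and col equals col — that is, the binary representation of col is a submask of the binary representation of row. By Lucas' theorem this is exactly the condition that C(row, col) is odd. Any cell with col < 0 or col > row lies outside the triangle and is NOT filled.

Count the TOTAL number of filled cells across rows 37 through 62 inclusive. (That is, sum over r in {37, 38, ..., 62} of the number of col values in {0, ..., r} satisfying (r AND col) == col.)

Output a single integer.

r37=100101 pc3: +8 =8
r38=100110 pc3: +8 =16
r39=100111 pc4: +16 =32
r40=101000 pc2: +4 =36
r41=101001 pc3: +8 =44
r42=101010 pc3: +8 =52
r43=101011 pc4: +16 =68
r44=101100 pc3: +8 =76
r45=101101 pc4: +16 =92
r46=101110 pc4: +16 =108
r47=101111 pc5: +32 =140
r48=110000 pc2: +4 =144
r49=110001 pc3: +8 =152
r50=110010 pc3: +8 =160
r51=110011 pc4: +16 =176
r52=110100 pc3: +8 =184
r53=110101 pc4: +16 =200
r54=110110 pc4: +16 =216
r55=110111 pc5: +32 =248
r56=111000 pc3: +8 =256
r57=111001 pc4: +16 =272
r58=111010 pc4: +16 =288
r59=111011 pc5: +32 =320
r60=111100 pc4: +16 =336
r61=111101 pc5: +32 =368
r62=111110 pc5: +32 =400

Answer: 400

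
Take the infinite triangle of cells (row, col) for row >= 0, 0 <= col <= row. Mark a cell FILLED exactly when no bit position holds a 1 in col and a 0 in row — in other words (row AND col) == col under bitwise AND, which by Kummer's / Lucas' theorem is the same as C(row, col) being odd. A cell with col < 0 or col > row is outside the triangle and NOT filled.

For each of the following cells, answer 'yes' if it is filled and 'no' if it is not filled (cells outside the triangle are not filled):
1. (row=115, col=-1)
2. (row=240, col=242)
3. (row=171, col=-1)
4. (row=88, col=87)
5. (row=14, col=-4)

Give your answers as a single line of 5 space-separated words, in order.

(115,-1): col outside [0, 115] -> not filled
(240,242): col outside [0, 240] -> not filled
(171,-1): col outside [0, 171] -> not filled
(88,87): row=0b1011000, col=0b1010111, row AND col = 0b1010000 = 80; 80 != 87 -> empty
(14,-4): col outside [0, 14] -> not filled

Answer: no no no no no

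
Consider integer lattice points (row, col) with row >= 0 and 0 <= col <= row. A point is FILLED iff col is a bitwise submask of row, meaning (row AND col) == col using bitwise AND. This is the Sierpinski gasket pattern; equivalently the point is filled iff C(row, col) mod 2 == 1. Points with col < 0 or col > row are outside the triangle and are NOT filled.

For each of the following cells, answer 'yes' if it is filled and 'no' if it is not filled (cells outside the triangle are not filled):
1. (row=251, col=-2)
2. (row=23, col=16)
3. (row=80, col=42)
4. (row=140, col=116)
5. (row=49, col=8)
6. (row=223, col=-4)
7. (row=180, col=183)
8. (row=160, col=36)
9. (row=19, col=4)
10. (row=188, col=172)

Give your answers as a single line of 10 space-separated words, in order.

(251,-2): col outside [0, 251] -> not filled
(23,16): row=0b10111, col=0b10000, row AND col = 0b10000 = 16; 16 == 16 -> filled
(80,42): row=0b1010000, col=0b101010, row AND col = 0b0 = 0; 0 != 42 -> empty
(140,116): row=0b10001100, col=0b1110100, row AND col = 0b100 = 4; 4 != 116 -> empty
(49,8): row=0b110001, col=0b1000, row AND col = 0b0 = 0; 0 != 8 -> empty
(223,-4): col outside [0, 223] -> not filled
(180,183): col outside [0, 180] -> not filled
(160,36): row=0b10100000, col=0b100100, row AND col = 0b100000 = 32; 32 != 36 -> empty
(19,4): row=0b10011, col=0b100, row AND col = 0b0 = 0; 0 != 4 -> empty
(188,172): row=0b10111100, col=0b10101100, row AND col = 0b10101100 = 172; 172 == 172 -> filled

Answer: no yes no no no no no no no yes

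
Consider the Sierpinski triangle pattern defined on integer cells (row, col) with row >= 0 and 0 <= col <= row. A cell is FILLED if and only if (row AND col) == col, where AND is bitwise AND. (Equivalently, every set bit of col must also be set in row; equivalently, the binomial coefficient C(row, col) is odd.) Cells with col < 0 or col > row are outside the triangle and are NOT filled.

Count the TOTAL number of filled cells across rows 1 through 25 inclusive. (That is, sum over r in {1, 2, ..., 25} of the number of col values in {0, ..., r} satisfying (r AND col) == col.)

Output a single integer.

Answer: 146

Derivation:
r1=1 pc1: +2 =2
r2=10 pc1: +2 =4
r3=11 pc2: +4 =8
r4=100 pc1: +2 =10
r5=101 pc2: +4 =14
r6=110 pc2: +4 =18
r7=111 pc3: +8 =26
r8=1000 pc1: +2 =28
r9=1001 pc2: +4 =32
r10=1010 pc2: +4 =36
r11=1011 pc3: +8 =44
r12=1100 pc2: +4 =48
r13=1101 pc3: +8 =56
r14=1110 pc3: +8 =64
r15=1111 pc4: +16 =80
r16=10000 pc1: +2 =82
r17=10001 pc2: +4 =86
r18=10010 pc2: +4 =90
r19=10011 pc3: +8 =98
r20=10100 pc2: +4 =102
r21=10101 pc3: +8 =110
r22=10110 pc3: +8 =118
r23=10111 pc4: +16 =134
r24=11000 pc2: +4 =138
r25=11001 pc3: +8 =146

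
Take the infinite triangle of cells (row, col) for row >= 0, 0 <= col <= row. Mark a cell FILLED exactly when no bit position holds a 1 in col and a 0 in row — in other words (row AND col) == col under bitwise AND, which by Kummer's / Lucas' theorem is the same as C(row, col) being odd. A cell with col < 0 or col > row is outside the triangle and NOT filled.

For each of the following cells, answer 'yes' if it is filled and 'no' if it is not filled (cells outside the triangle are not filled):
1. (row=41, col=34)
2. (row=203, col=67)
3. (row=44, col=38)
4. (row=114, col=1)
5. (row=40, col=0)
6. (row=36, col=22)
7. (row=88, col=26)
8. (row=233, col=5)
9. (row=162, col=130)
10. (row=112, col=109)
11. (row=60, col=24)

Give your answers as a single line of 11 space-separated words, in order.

Answer: no yes no no yes no no no yes no yes

Derivation:
(41,34): row=0b101001, col=0b100010, row AND col = 0b100000 = 32; 32 != 34 -> empty
(203,67): row=0b11001011, col=0b1000011, row AND col = 0b1000011 = 67; 67 == 67 -> filled
(44,38): row=0b101100, col=0b100110, row AND col = 0b100100 = 36; 36 != 38 -> empty
(114,1): row=0b1110010, col=0b1, row AND col = 0b0 = 0; 0 != 1 -> empty
(40,0): row=0b101000, col=0b0, row AND col = 0b0 = 0; 0 == 0 -> filled
(36,22): row=0b100100, col=0b10110, row AND col = 0b100 = 4; 4 != 22 -> empty
(88,26): row=0b1011000, col=0b11010, row AND col = 0b11000 = 24; 24 != 26 -> empty
(233,5): row=0b11101001, col=0b101, row AND col = 0b1 = 1; 1 != 5 -> empty
(162,130): row=0b10100010, col=0b10000010, row AND col = 0b10000010 = 130; 130 == 130 -> filled
(112,109): row=0b1110000, col=0b1101101, row AND col = 0b1100000 = 96; 96 != 109 -> empty
(60,24): row=0b111100, col=0b11000, row AND col = 0b11000 = 24; 24 == 24 -> filled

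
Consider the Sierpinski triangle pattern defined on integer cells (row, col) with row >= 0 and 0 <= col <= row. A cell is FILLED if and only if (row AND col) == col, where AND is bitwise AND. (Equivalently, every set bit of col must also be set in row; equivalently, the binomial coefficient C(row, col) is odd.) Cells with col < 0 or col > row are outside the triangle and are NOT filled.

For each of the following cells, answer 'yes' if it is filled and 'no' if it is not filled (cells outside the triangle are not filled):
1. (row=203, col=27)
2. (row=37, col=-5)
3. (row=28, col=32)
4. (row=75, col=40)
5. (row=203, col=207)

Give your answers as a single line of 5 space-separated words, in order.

Answer: no no no no no

Derivation:
(203,27): row=0b11001011, col=0b11011, row AND col = 0b1011 = 11; 11 != 27 -> empty
(37,-5): col outside [0, 37] -> not filled
(28,32): col outside [0, 28] -> not filled
(75,40): row=0b1001011, col=0b101000, row AND col = 0b1000 = 8; 8 != 40 -> empty
(203,207): col outside [0, 203] -> not filled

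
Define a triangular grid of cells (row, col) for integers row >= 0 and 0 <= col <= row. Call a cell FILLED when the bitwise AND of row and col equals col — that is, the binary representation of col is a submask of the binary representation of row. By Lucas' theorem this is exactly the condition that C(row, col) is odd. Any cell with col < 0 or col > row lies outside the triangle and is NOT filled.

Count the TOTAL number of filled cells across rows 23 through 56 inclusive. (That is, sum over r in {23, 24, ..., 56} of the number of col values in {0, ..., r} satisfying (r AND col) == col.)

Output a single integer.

r23=10111 pc4: +16 =16
r24=11000 pc2: +4 =20
r25=11001 pc3: +8 =28
r26=11010 pc3: +8 =36
r27=11011 pc4: +16 =52
r28=11100 pc3: +8 =60
r29=11101 pc4: +16 =76
r30=11110 pc4: +16 =92
r31=11111 pc5: +32 =124
r32=100000 pc1: +2 =126
r33=100001 pc2: +4 =130
r34=100010 pc2: +4 =134
r35=100011 pc3: +8 =142
r36=100100 pc2: +4 =146
r37=100101 pc3: +8 =154
r38=100110 pc3: +8 =162
r39=100111 pc4: +16 =178
r40=101000 pc2: +4 =182
r41=101001 pc3: +8 =190
r42=101010 pc3: +8 =198
r43=101011 pc4: +16 =214
r44=101100 pc3: +8 =222
r45=101101 pc4: +16 =238
r46=101110 pc4: +16 =254
r47=101111 pc5: +32 =286
r48=110000 pc2: +4 =290
r49=110001 pc3: +8 =298
r50=110010 pc3: +8 =306
r51=110011 pc4: +16 =322
r52=110100 pc3: +8 =330
r53=110101 pc4: +16 =346
r54=110110 pc4: +16 =362
r55=110111 pc5: +32 =394
r56=111000 pc3: +8 =402

Answer: 402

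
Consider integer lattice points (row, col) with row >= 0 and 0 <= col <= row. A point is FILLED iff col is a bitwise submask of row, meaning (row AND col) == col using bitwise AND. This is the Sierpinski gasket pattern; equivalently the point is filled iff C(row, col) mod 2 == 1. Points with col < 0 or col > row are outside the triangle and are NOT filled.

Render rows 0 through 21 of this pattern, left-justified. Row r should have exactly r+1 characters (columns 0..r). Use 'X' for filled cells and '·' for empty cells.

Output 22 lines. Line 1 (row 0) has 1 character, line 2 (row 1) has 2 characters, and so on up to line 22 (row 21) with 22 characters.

r0=0: X
r1=1: XX
r2=10: X·X
r3=11: XXXX
r4=100: X···X
r5=101: XX··XX
r6=110: X·X·X·X
r7=111: XXXXXXXX
r8=1000: X·······X
r9=1001: XX······XX
r10=1010: X·X·····X·X
r11=1011: XXXX····XXXX
r12=1100: X···X···X···X
r13=1101: XX··XX··XX··XX
r14=1110: X·X·X·X·X·X·X·X
r15=1111: XXXXXXXXXXXXXXXX
r16=10000: X···············X
r17=10001: XX··············XX
r18=10010: X·X·············X·X
r19=10011: XXXX············XXXX
r20=10100: X···X···········X···X
r21=10101: XX··XX··········XX··XX

Answer: X
XX
X·X
XXXX
X···X
XX··XX
X·X·X·X
XXXXXXXX
X·······X
XX······XX
X·X·····X·X
XXXX····XXXX
X···X···X···X
XX··XX··XX··XX
X·X·X·X·X·X·X·X
XXXXXXXXXXXXXXXX
X···············X
XX··············XX
X·X·············X·X
XXXX············XXXX
X···X···········X···X
XX··XX··········XX··XX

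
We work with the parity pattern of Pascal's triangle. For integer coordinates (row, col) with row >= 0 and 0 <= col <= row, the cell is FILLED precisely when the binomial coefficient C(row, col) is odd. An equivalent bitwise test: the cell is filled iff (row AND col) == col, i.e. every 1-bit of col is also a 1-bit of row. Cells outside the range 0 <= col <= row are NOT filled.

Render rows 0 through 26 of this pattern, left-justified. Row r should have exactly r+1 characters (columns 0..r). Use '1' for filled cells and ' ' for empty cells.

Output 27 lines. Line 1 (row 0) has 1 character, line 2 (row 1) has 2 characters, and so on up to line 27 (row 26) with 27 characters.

r0=0: 1
r1=1: 11
r2=10: 1 1
r3=11: 1111
r4=100: 1   1
r5=101: 11  11
r6=110: 1 1 1 1
r7=111: 11111111
r8=1000: 1       1
r9=1001: 11      11
r10=1010: 1 1     1 1
r11=1011: 1111    1111
r12=1100: 1   1   1   1
r13=1101: 11  11  11  11
r14=1110: 1 1 1 1 1 1 1 1
r15=1111: 1111111111111111
r16=10000: 1               1
r17=10001: 11              11
r18=10010: 1 1             1 1
r19=10011: 1111            1111
r20=10100: 1   1           1   1
r21=10101: 11  11          11  11
r22=10110: 1 1 1 1         1 1 1 1
r23=10111: 11111111        11111111
r24=11000: 1       1       1       1
r25=11001: 11      11      11      11
r26=11010: 1 1     1 1     1 1     1 1

Answer: 1
11
1 1
1111
1   1
11  11
1 1 1 1
11111111
1       1
11      11
1 1     1 1
1111    1111
1   1   1   1
11  11  11  11
1 1 1 1 1 1 1 1
1111111111111111
1               1
11              11
1 1             1 1
1111            1111
1   1           1   1
11  11          11  11
1 1 1 1         1 1 1 1
11111111        11111111
1       1       1       1
11      11      11      11
1 1     1 1     1 1     1 1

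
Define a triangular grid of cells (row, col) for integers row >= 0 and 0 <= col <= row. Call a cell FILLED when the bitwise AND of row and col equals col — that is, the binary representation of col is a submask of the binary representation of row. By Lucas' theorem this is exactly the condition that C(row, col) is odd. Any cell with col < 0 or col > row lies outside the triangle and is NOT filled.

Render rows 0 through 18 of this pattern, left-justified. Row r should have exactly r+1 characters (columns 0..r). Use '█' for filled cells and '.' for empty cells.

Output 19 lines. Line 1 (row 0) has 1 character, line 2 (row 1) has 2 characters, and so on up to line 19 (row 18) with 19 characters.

r0=0: █
r1=1: ██
r2=10: █.█
r3=11: ████
r4=100: █...█
r5=101: ██..██
r6=110: █.█.█.█
r7=111: ████████
r8=1000: █.......█
r9=1001: ██......██
r10=1010: █.█.....█.█
r11=1011: ████....████
r12=1100: █...█...█...█
r13=1101: ██..██..██..██
r14=1110: █.█.█.█.█.█.█.█
r15=1111: ████████████████
r16=10000: █...............█
r17=10001: ██..............██
r18=10010: █.█.............█.█

Answer: █
██
█.█
████
█...█
██..██
█.█.█.█
████████
█.......█
██......██
█.█.....█.█
████....████
█...█...█...█
██..██..██..██
█.█.█.█.█.█.█.█
████████████████
█...............█
██..............██
█.█.............█.█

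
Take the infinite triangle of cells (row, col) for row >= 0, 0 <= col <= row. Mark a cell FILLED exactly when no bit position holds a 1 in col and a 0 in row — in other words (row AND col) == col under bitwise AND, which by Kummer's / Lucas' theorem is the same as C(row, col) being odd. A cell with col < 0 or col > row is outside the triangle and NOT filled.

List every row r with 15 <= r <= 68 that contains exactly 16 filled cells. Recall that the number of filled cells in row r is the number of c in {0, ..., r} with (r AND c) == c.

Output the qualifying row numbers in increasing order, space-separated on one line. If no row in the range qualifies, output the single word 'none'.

Answer: 15 23 27 29 30 39 43 45 46 51 53 54 57 58 60

Derivation:
Row r has 2^popcount(r) filled cells, so we need popcount(r) = log2(16) = 4.
Scan r = 15..68 and keep those with exactly 4 one-bits:
r=15=1111 popcount=4 -> KEEP
r=16=10000 popcount=1 -> skip
r=17=10001 popcount=2 -> skip
r=18=10010 popcount=2 -> skip
r=19=10011 popcount=3 -> skip
r=20=10100 popcount=2 -> skip
r=21=10101 popcount=3 -> skip
r=22=10110 popcount=3 -> skip
r=23=10111 popcount=4 -> KEEP
r=24=11000 popcount=2 -> skip
r=25=11001 popcount=3 -> skip
r=26=11010 popcount=3 -> skip
r=27=11011 popcount=4 -> KEEP
r=28=11100 popcount=3 -> skip
r=29=11101 popcount=4 -> KEEP
r=30=11110 popcount=4 -> KEEP
r=31=11111 popcount=5 -> skip
r=32=100000 popcount=1 -> skip
r=33=100001 popcount=2 -> skip
r=34=100010 popcount=2 -> skip
r=35=100011 popcount=3 -> skip
r=36=100100 popcount=2 -> skip
r=37=100101 popcount=3 -> skip
r=38=100110 popcount=3 -> skip
r=39=100111 popcount=4 -> KEEP
r=40=101000 popcount=2 -> skip
r=41=101001 popcount=3 -> skip
r=42=101010 popcount=3 -> skip
r=43=101011 popcount=4 -> KEEP
r=44=101100 popcount=3 -> skip
r=45=101101 popcount=4 -> KEEP
r=46=101110 popcount=4 -> KEEP
r=47=101111 popcount=5 -> skip
r=48=110000 popcount=2 -> skip
r=49=110001 popcount=3 -> skip
r=50=110010 popcount=3 -> skip
r=51=110011 popcount=4 -> KEEP
r=52=110100 popcount=3 -> skip
r=53=110101 popcount=4 -> KEEP
r=54=110110 popcount=4 -> KEEP
r=55=110111 popcount=5 -> skip
r=56=111000 popcount=3 -> skip
r=57=111001 popcount=4 -> KEEP
r=58=111010 popcount=4 -> KEEP
r=59=111011 popcount=5 -> skip
r=60=111100 popcount=4 -> KEEP
r=61=111101 popcount=5 -> skip
r=62=111110 popcount=5 -> skip
r=63=111111 popcount=6 -> skip
r=64=1000000 popcount=1 -> skip
r=65=1000001 popcount=2 -> skip
r=66=1000010 popcount=2 -> skip
r=67=1000011 popcount=3 -> skip
r=68=1000100 popcount=2 -> skip
Kept rows: 15 23 27 29 30 39 43 45 46 51 53 54 57 58 60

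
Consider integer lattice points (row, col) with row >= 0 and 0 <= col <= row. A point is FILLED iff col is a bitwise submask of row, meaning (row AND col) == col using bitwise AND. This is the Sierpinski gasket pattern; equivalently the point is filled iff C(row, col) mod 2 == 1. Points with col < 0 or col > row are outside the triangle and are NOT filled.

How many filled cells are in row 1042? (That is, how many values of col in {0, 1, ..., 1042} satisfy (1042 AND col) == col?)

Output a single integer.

1042 in binary = 10000010010
popcount(1042) = number of 1-bits in 10000010010 = 3
A col c satisfies (1042 AND c) == c iff every set bit of c is also set in 1042; each of the 3 set bits of 1042 can independently be on or off in c.
count = 2^3 = 8

Answer: 8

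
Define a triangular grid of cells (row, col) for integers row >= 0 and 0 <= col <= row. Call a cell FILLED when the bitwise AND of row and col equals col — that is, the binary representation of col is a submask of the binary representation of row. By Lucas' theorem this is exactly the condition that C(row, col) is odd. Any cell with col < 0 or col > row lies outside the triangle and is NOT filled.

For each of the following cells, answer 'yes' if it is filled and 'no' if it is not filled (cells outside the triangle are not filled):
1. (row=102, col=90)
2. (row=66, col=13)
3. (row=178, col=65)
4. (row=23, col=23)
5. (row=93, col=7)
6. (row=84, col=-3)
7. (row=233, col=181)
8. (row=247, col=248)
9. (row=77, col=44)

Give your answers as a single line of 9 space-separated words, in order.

Answer: no no no yes no no no no no

Derivation:
(102,90): row=0b1100110, col=0b1011010, row AND col = 0b1000010 = 66; 66 != 90 -> empty
(66,13): row=0b1000010, col=0b1101, row AND col = 0b0 = 0; 0 != 13 -> empty
(178,65): row=0b10110010, col=0b1000001, row AND col = 0b0 = 0; 0 != 65 -> empty
(23,23): row=0b10111, col=0b10111, row AND col = 0b10111 = 23; 23 == 23 -> filled
(93,7): row=0b1011101, col=0b111, row AND col = 0b101 = 5; 5 != 7 -> empty
(84,-3): col outside [0, 84] -> not filled
(233,181): row=0b11101001, col=0b10110101, row AND col = 0b10100001 = 161; 161 != 181 -> empty
(247,248): col outside [0, 247] -> not filled
(77,44): row=0b1001101, col=0b101100, row AND col = 0b1100 = 12; 12 != 44 -> empty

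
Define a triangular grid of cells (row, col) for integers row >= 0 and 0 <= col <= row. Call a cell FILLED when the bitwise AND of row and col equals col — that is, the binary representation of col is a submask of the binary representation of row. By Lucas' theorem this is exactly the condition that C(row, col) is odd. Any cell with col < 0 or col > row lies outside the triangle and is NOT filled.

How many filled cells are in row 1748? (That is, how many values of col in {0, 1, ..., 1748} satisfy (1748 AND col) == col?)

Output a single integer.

Answer: 64

Derivation:
1748 in binary = 11011010100
popcount(1748) = number of 1-bits in 11011010100 = 6
A col c satisfies (1748 AND c) == c iff every set bit of c is also set in 1748; each of the 6 set bits of 1748 can independently be on or off in c.
count = 2^6 = 64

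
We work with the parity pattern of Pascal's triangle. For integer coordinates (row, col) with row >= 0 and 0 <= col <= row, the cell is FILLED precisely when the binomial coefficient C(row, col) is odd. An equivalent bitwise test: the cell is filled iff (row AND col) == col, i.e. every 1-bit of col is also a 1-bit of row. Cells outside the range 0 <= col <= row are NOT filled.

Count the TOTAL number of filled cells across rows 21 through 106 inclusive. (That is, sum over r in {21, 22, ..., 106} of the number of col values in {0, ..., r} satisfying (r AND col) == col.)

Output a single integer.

r21=10101 pc3: +8 =8
r22=10110 pc3: +8 =16
r23=10111 pc4: +16 =32
r24=11000 pc2: +4 =36
r25=11001 pc3: +8 =44
r26=11010 pc3: +8 =52
r27=11011 pc4: +16 =68
r28=11100 pc3: +8 =76
r29=11101 pc4: +16 =92
r30=11110 pc4: +16 =108
r31=11111 pc5: +32 =140
r32=100000 pc1: +2 =142
r33=100001 pc2: +4 =146
r34=100010 pc2: +4 =150
r35=100011 pc3: +8 =158
r36=100100 pc2: +4 =162
r37=100101 pc3: +8 =170
r38=100110 pc3: +8 =178
r39=100111 pc4: +16 =194
r40=101000 pc2: +4 =198
r41=101001 pc3: +8 =206
r42=101010 pc3: +8 =214
r43=101011 pc4: +16 =230
r44=101100 pc3: +8 =238
r45=101101 pc4: +16 =254
r46=101110 pc4: +16 =270
r47=101111 pc5: +32 =302
r48=110000 pc2: +4 =306
r49=110001 pc3: +8 =314
r50=110010 pc3: +8 =322
r51=110011 pc4: +16 =338
r52=110100 pc3: +8 =346
r53=110101 pc4: +16 =362
r54=110110 pc4: +16 =378
r55=110111 pc5: +32 =410
r56=111000 pc3: +8 =418
r57=111001 pc4: +16 =434
r58=111010 pc4: +16 =450
r59=111011 pc5: +32 =482
r60=111100 pc4: +16 =498
r61=111101 pc5: +32 =530
r62=111110 pc5: +32 =562
r63=111111 pc6: +64 =626
r64=1000000 pc1: +2 =628
r65=1000001 pc2: +4 =632
r66=1000010 pc2: +4 =636
r67=1000011 pc3: +8 =644
r68=1000100 pc2: +4 =648
r69=1000101 pc3: +8 =656
r70=1000110 pc3: +8 =664
r71=1000111 pc4: +16 =680
r72=1001000 pc2: +4 =684
r73=1001001 pc3: +8 =692
r74=1001010 pc3: +8 =700
r75=1001011 pc4: +16 =716
r76=1001100 pc3: +8 =724
r77=1001101 pc4: +16 =740
r78=1001110 pc4: +16 =756
r79=1001111 pc5: +32 =788
r80=1010000 pc2: +4 =792
r81=1010001 pc3: +8 =800
r82=1010010 pc3: +8 =808
r83=1010011 pc4: +16 =824
r84=1010100 pc3: +8 =832
r85=1010101 pc4: +16 =848
r86=1010110 pc4: +16 =864
r87=1010111 pc5: +32 =896
r88=1011000 pc3: +8 =904
r89=1011001 pc4: +16 =920
r90=1011010 pc4: +16 =936
r91=1011011 pc5: +32 =968
r92=1011100 pc4: +16 =984
r93=1011101 pc5: +32 =1016
r94=1011110 pc5: +32 =1048
r95=1011111 pc6: +64 =1112
r96=1100000 pc2: +4 =1116
r97=1100001 pc3: +8 =1124
r98=1100010 pc3: +8 =1132
r99=1100011 pc4: +16 =1148
r100=1100100 pc3: +8 =1156
r101=1100101 pc4: +16 =1172
r102=1100110 pc4: +16 =1188
r103=1100111 pc5: +32 =1220
r104=1101000 pc3: +8 =1228
r105=1101001 pc4: +16 =1244
r106=1101010 pc4: +16 =1260

Answer: 1260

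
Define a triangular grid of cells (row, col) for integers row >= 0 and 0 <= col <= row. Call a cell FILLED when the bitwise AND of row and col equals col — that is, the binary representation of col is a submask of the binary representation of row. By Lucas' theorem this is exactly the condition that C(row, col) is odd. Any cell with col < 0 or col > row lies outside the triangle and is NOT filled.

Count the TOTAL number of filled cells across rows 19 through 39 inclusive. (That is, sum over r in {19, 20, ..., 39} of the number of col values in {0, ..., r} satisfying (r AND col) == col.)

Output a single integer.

Answer: 206

Derivation:
r19=10011 pc3: +8 =8
r20=10100 pc2: +4 =12
r21=10101 pc3: +8 =20
r22=10110 pc3: +8 =28
r23=10111 pc4: +16 =44
r24=11000 pc2: +4 =48
r25=11001 pc3: +8 =56
r26=11010 pc3: +8 =64
r27=11011 pc4: +16 =80
r28=11100 pc3: +8 =88
r29=11101 pc4: +16 =104
r30=11110 pc4: +16 =120
r31=11111 pc5: +32 =152
r32=100000 pc1: +2 =154
r33=100001 pc2: +4 =158
r34=100010 pc2: +4 =162
r35=100011 pc3: +8 =170
r36=100100 pc2: +4 =174
r37=100101 pc3: +8 =182
r38=100110 pc3: +8 =190
r39=100111 pc4: +16 =206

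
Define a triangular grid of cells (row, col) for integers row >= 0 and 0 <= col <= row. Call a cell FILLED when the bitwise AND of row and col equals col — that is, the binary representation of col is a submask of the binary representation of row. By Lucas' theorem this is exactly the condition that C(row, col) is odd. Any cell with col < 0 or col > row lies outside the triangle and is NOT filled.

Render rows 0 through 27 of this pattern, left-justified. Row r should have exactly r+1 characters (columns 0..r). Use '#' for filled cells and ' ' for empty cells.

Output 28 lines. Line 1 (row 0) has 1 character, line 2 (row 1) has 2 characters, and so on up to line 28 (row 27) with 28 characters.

Answer: #
##
# #
####
#   #
##  ##
# # # #
########
#       #
##      ##
# #     # #
####    ####
#   #   #   #
##  ##  ##  ##
# # # # # # # #
################
#               #
##              ##
# #             # #
####            ####
#   #           #   #
##  ##          ##  ##
# # # #         # # # #
########        ########
#       #       #       #
##      ##      ##      ##
# #     # #     # #     # #
####    ####    ####    ####

Derivation:
r0=0: #
r1=1: ##
r2=10: # #
r3=11: ####
r4=100: #   #
r5=101: ##  ##
r6=110: # # # #
r7=111: ########
r8=1000: #       #
r9=1001: ##      ##
r10=1010: # #     # #
r11=1011: ####    ####
r12=1100: #   #   #   #
r13=1101: ##  ##  ##  ##
r14=1110: # # # # # # # #
r15=1111: ################
r16=10000: #               #
r17=10001: ##              ##
r18=10010: # #             # #
r19=10011: ####            ####
r20=10100: #   #           #   #
r21=10101: ##  ##          ##  ##
r22=10110: # # # #         # # # #
r23=10111: ########        ########
r24=11000: #       #       #       #
r25=11001: ##      ##      ##      ##
r26=11010: # #     # #     # #     # #
r27=11011: ####    ####    ####    ####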